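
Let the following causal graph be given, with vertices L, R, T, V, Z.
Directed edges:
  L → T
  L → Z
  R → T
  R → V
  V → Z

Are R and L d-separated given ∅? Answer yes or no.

Bayes-Ball from R | ∅ reaches {T,V,Z}.
L ∉ reach(R|∅) ⇒ R ⊥ L | ∅.

Yes — R ⊥ L | ∅.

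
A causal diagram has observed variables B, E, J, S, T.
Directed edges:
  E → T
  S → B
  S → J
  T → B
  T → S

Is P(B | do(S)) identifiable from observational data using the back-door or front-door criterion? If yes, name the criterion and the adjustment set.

P(B|do(S)): backdoor, adjust for {T}.

desc(S)\{S}={B,J}; candidates ⊆ {E,T}.
size 0: {}; under {} S still reaches {B,E,T} ∋ B.
{T}: S⊥B given {T} in G with S→· removed — back-door holds.
P(B|do(S)) = Σ_{T} P(B|S,T)·P(T).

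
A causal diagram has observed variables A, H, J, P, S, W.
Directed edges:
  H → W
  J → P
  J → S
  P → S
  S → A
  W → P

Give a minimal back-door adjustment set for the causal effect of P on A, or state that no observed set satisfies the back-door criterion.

P→A: minimal back-door set {J}.

desc(P)\{P}={A,S}; candidates ⊆ {H,J,W}.
size 0: {}; under {} P still reaches {A,H,J,S,W} ∋ A.
{J}: P⊥A given {J} in G with P→· removed — back-door holds.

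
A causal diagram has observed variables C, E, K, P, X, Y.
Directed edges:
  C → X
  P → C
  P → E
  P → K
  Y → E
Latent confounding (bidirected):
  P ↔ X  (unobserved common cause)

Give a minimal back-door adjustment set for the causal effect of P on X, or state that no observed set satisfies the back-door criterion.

desc(P)\{P}={C,E,K,X}; candidates ⊆ {Y}.
P↔X: latent back-door arc(s) into P.
size 0: {}; under {} P still reaches {X} ∋ X.
size 1: {Y}; under {Y} P still reaches {X} ∋ X.
P↔X cannot be blocked by any observed set — no back-door set.

P→X: no observed back-door set.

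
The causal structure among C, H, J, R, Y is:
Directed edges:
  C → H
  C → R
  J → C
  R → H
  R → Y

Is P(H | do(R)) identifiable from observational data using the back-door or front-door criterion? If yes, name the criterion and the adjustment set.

P(H|do(R)): backdoor, adjust for {C}.

desc(R)\{R}={H,Y}; candidates ⊆ {C,J}.
size 0: {}; under {} R still reaches {C,H,J} ∋ H.
{C}: R⊥H given {C} in G with R→· removed — back-door holds.
P(H|do(R)) = Σ_{C} P(H|R,C)·P(C).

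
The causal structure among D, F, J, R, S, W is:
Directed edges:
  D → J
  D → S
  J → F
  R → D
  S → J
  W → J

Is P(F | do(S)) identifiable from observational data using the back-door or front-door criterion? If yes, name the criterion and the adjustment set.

P(F|do(S)): backdoor, adjust for {D}.

desc(S)\{S}={F,J}; candidates ⊆ {D,R,W}.
size 0: {}; under {} S still reaches {D,F,J,R} ∋ F.
{D}: S⊥F given {D} in G with S→· removed — back-door holds.
P(F|do(S)) = Σ_{D} P(F|S,D)·P(D).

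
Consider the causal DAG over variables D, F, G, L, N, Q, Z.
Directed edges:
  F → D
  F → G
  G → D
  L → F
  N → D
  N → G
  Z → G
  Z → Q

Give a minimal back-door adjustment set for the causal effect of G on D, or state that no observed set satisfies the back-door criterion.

G→D: minimal back-door set {F, N}.

desc(G)\{G}={D}; candidates ⊆ {F,L,N,Q,Z}.
size 0: {}; under {} G still reaches {D,F,L,N,Q,Z} ∋ D.
size 1: {F}, {L}, {N} …(+2); under {F} G still reaches {D,N,Q,Z} ∋ D.
{F,N}: G⊥D given {F,N} in G with G→· removed — back-door holds.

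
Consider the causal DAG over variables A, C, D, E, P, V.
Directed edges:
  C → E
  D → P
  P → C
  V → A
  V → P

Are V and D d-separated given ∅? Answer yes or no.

Yes — V ⊥ D | ∅.

Bayes-Ball from V | ∅ reaches {A,C,E,P}.
D ∉ reach(V|∅) ⇒ V ⊥ D | ∅.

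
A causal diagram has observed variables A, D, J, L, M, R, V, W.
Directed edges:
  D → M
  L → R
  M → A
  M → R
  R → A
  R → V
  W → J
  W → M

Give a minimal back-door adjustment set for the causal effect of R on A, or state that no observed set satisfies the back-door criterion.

R→A: minimal back-door set {M}.

desc(R)\{R}={A,V}; candidates ⊆ {D,J,L,M,W}.
size 0: {}; under {} R still reaches {A,D,J,L,M,W} ∋ A.
{M}: R⊥A given {M} in G with R→· removed — back-door holds.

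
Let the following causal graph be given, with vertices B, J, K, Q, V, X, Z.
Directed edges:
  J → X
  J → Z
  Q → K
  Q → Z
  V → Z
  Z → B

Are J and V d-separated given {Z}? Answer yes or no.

Bayes-Ball from J | {Z} reaches {K,Q,V,X}.
V ∈ reach(J|{Z}) ⇒ J ⊥̸ V | {Z}.

No — J and V are d-connected given {Z}.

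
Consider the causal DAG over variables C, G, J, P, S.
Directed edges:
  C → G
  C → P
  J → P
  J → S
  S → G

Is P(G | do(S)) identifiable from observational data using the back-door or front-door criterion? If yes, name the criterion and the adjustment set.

desc(S)\{S}={G}; candidates ⊆ {C,J,P}.
∅: S⊥G given ∅ in G with S→· removed — back-door holds.
P(G|do(S)) = P(G|S) — no adjustment needed.

P(G|do(S)): backdoor, adjust for ∅.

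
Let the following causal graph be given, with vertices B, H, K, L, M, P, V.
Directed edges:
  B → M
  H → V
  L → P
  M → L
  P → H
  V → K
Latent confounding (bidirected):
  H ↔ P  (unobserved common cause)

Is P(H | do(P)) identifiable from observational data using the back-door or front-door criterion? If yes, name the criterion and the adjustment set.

P(H|do(P)): not identifiable (no BD/FD set).

desc(P)\{P}={H,K,V}; candidates ⊆ {B,L,M}.
P↔H: latent back-door arc(s) into P.
size 0: {}; under {} P still reaches {B,H,K,L,M,V} ∋ H.
size 1: {B}, {L}, {M}; under {B} P still reaches {H,K,L,M,V} ∋ H.
size 2: {B,L}, {B,M}, {L,M}; under {B,L} P still reaches {H,K,V} ∋ H.
P↔H cannot be blocked by any observed set — no back-door set.
No mediator lies on a directed P→…→H path.
Neither criterion identifies P(H|do(P)) in this graph.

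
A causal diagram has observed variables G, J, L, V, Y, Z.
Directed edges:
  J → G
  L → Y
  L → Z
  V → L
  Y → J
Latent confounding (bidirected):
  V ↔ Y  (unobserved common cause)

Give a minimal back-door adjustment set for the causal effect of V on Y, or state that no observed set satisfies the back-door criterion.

desc(V)\{V}={G,J,L,Y,Z}; candidates ⊆ {—}.
V↔Y: latent back-door arc(s) into V.
size 0: {}; under {} V still reaches {G,J,Y} ∋ Y.
V↔Y cannot be blocked by any observed set — no back-door set.

V→Y: no observed back-door set.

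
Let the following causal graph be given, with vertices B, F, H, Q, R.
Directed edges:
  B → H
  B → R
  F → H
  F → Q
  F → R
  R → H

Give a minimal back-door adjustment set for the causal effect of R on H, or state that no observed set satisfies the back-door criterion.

R→H: minimal back-door set {B, F}.

desc(R)\{R}={H}; candidates ⊆ {B,F,Q}.
size 0: {}; under {} R still reaches {B,F,H,Q} ∋ H.
size 1: {B}, {F}, {Q}; under {B} R still reaches {F,H,Q} ∋ H.
{B,F}: R⊥H given {B,F} in G with R→· removed — back-door holds.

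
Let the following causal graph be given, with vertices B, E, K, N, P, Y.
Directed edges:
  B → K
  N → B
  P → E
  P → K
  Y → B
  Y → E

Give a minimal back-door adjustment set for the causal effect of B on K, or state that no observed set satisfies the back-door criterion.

desc(B)\{B}={K}; candidates ⊆ {E,N,P,Y}.
∅: B⊥K given ∅ in G with B→· removed — back-door holds.

B→K: minimal back-door set ∅.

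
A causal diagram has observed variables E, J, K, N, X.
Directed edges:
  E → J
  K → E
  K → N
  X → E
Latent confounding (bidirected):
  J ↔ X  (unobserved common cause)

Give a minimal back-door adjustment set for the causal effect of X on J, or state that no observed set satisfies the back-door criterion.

X→J: no observed back-door set.

desc(X)\{X}={E,J}; candidates ⊆ {K,N}.
X↔J: latent back-door arc(s) into X.
size 0: {}; under {} X still reaches {J} ∋ J.
size 1: {K}, {N}; under {K} X still reaches {J} ∋ J.
size 2: {K,N}; under {K,N} X still reaches {J} ∋ J.
X↔J cannot be blocked by any observed set — no back-door set.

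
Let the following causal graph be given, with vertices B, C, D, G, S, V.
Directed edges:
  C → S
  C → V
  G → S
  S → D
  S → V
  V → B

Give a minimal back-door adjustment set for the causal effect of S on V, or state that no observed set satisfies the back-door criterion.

desc(S)\{S}={B,D,V}; candidates ⊆ {C,G}.
size 0: {}; under {} S still reaches {B,C,G,V} ∋ V.
{C}: S⊥V given {C} in G with S→· removed — back-door holds.

S→V: minimal back-door set {C}.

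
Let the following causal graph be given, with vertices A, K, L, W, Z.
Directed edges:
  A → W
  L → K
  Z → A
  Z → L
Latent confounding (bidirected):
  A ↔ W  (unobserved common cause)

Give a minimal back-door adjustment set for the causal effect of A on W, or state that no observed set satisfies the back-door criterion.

A→W: no observed back-door set.

desc(A)\{A}={W}; candidates ⊆ {K,L,Z}.
A↔W: latent back-door arc(s) into A.
size 0: {}; under {} A still reaches {K,L,W,Z} ∋ W.
size 1: {K}, {L}, {Z}; under {K} A still reaches {L,W,Z} ∋ W.
size 2: {K,L}, {K,Z}, {L,Z}; under {K,L} A still reaches {W,Z} ∋ W.
A↔W cannot be blocked by any observed set — no back-door set.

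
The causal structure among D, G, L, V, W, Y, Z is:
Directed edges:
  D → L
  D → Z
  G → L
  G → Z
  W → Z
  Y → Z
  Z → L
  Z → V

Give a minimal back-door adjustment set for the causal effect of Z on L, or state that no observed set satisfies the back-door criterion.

desc(Z)\{Z}={L,V}; candidates ⊆ {D,G,W,Y}.
size 0: {}; under {} Z still reaches {D,G,L,W,Y} ∋ L.
size 1: {D}, {G}, {W} …(+1); under {D} Z still reaches {G,L,W,Y} ∋ L.
{D,G}: Z⊥L given {D,G} in G with Z→· removed — back-door holds.

Z→L: minimal back-door set {D, G}.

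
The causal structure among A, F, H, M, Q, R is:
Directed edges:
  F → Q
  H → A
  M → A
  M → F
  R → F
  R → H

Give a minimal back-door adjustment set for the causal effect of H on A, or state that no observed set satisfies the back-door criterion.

H→A: minimal back-door set ∅.

desc(H)\{H}={A}; candidates ⊆ {F,M,Q,R}.
∅: H⊥A given ∅ in G with H→· removed — back-door holds.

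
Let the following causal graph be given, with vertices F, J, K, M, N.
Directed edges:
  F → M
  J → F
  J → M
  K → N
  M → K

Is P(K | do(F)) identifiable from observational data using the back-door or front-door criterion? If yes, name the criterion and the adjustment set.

P(K|do(F)): backdoor, adjust for {J}.

desc(F)\{F}={K,M,N}; candidates ⊆ {J}.
size 0: {}; under {} F still reaches {J,K,M,N} ∋ K.
{J}: F⊥K given {J} in G with F→· removed — back-door holds.
P(K|do(F)) = Σ_{J} P(K|F,J)·P(J).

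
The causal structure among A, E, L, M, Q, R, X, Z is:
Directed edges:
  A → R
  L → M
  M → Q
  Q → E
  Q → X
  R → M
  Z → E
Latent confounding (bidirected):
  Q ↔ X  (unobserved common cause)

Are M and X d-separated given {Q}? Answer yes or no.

Bayes-Ball from M | {Q} reaches {A,L,R,X}.
X ∈ reach(M|{Q}) ⇒ M ⊥̸ X | {Q}.

No — M and X are d-connected given {Q}.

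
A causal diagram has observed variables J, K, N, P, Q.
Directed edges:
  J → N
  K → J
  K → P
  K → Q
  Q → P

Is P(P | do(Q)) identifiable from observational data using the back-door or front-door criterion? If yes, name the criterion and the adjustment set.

desc(Q)\{Q}={P}; candidates ⊆ {J,K,N}.
size 0: {}; under {} Q still reaches {J,K,N,P} ∋ P.
{K}: Q⊥P given {K} in G with Q→· removed — back-door holds.
P(P|do(Q)) = Σ_{K} P(P|Q,K)·P(K).

P(P|do(Q)): backdoor, adjust for {K}.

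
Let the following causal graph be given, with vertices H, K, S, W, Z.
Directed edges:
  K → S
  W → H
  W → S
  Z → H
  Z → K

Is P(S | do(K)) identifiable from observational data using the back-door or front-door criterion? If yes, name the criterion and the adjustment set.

P(S|do(K)): backdoor, adjust for ∅.

desc(K)\{K}={S}; candidates ⊆ {H,W,Z}.
∅: K⊥S given ∅ in G with K→· removed — back-door holds.
P(S|do(K)) = P(S|K) — no adjustment needed.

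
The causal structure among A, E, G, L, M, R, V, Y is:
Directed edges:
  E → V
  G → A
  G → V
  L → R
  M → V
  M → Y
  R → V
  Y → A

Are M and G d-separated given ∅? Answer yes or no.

Yes — M ⊥ G | ∅.

Bayes-Ball from M | ∅ reaches {A,V,Y}.
G ∉ reach(M|∅) ⇒ M ⊥ G | ∅.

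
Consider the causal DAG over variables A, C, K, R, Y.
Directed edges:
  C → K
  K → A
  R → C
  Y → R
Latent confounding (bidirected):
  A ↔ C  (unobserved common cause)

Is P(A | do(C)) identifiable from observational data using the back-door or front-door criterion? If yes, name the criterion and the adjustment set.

P(A|do(C)): frontdoor, adjust for {K}.

desc(C)\{C}={A,K}; candidates ⊆ {R,Y}.
C↔A: latent back-door arc(s) into C.
size 0: {}; under {} C still reaches {A,R,Y} ∋ A.
size 1: {R}, {Y}; under {R} C still reaches {A} ∋ A.
size 2: {R,Y}; under {R,Y} C still reaches {A} ∋ A.
C↔A cannot be blocked by any observed set — no back-door set.
{K}: (i) intercepts every directed C→A path; (ii) no back-door C→{K}; (iii) {C} blocks every back-door {K}→A. Front-door holds.
P(A|do(C)) = Σ_{K} P(K|C) Σ_{C'} P(A|K,C')P(C').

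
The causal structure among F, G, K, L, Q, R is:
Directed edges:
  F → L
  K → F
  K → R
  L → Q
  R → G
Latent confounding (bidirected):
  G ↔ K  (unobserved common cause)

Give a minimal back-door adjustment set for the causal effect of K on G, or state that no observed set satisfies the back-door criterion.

desc(K)\{K}={F,G,L,Q,R}; candidates ⊆ {—}.
K↔G: latent back-door arc(s) into K.
size 0: {}; under {} K still reaches {G} ∋ G.
K↔G cannot be blocked by any observed set — no back-door set.

K→G: no observed back-door set.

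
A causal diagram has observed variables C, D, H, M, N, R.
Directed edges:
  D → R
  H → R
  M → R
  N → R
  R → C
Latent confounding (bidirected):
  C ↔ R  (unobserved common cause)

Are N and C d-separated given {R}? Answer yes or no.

Bayes-Ball from N | {R} reaches {C,D,H,M}.
C ∈ reach(N|{R}) ⇒ N ⊥̸ C | {R}.

No — N and C are d-connected given {R}.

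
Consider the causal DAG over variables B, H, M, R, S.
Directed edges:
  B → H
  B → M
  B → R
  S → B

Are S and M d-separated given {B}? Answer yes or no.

Bayes-Ball from S | {B} reaches ∅.
M ∉ reach(S|{B}) ⇒ S ⊥ M | {B}.

Yes — S ⊥ M | {B}.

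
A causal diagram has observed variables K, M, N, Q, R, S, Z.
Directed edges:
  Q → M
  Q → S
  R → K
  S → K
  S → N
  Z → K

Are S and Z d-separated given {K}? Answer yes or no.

Bayes-Ball from S | {K} reaches {M,N,Q,R,Z}.
Z ∈ reach(S|{K}) ⇒ S ⊥̸ Z | {K}.

No — S and Z are d-connected given {K}.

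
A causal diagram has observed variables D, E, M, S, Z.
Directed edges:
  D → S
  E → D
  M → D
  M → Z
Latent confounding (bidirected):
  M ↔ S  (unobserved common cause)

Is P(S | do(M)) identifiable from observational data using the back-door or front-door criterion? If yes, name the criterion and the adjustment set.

P(S|do(M)): frontdoor, adjust for {D}.

desc(M)\{M}={D,S,Z}; candidates ⊆ {E}.
M↔S: latent back-door arc(s) into M.
size 0: {}; under {} M still reaches {S} ∋ S.
size 1: {E}; under {E} M still reaches {S} ∋ S.
M↔S cannot be blocked by any observed set — no back-door set.
{D}: (i) intercepts every directed M→S path; (ii) no back-door M→{D}; (iii) {M} blocks every back-door {D}→S. Front-door holds.
P(S|do(M)) = Σ_{D} P(D|M) Σ_{M'} P(S|D,M')P(M').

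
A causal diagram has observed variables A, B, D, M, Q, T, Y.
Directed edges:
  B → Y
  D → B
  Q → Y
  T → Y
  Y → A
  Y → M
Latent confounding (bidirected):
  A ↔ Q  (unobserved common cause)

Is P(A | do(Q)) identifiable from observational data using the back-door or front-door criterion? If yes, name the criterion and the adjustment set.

P(A|do(Q)): frontdoor, adjust for {Y}.

desc(Q)\{Q}={A,M,Y}; candidates ⊆ {B,D,T}.
Q↔A: latent back-door arc(s) into Q.
size 0: {}; under {} Q still reaches {A} ∋ A.
size 1: {B}, {D}, {T}; under {B} Q still reaches {A} ∋ A.
size 2: {B,D}, {B,T}, {D,T}; under {B,D} Q still reaches {A} ∋ A.
Q↔A cannot be blocked by any observed set — no back-door set.
{Y}: (i) intercepts every directed Q→A path; (ii) no back-door Q→{Y}; (iii) {Q} blocks every back-door {Y}→A. Front-door holds.
P(A|do(Q)) = Σ_{Y} P(Y|Q) Σ_{Q'} P(A|Y,Q')P(Q').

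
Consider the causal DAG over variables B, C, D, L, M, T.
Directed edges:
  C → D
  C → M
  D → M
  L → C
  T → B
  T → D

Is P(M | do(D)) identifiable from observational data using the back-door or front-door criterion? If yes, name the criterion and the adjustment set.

desc(D)\{D}={M}; candidates ⊆ {B,C,L,T}.
size 0: {}; under {} D still reaches {B,C,L,M,T} ∋ M.
{C}: D⊥M given {C} in G with D→· removed — back-door holds.
P(M|do(D)) = Σ_{C} P(M|D,C)·P(C).

P(M|do(D)): backdoor, adjust for {C}.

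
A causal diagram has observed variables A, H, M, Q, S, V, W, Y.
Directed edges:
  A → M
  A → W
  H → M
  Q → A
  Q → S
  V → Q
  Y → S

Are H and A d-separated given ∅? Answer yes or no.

Yes — H ⊥ A | ∅.

Bayes-Ball from H | ∅ reaches {M}.
A ∉ reach(H|∅) ⇒ H ⊥ A | ∅.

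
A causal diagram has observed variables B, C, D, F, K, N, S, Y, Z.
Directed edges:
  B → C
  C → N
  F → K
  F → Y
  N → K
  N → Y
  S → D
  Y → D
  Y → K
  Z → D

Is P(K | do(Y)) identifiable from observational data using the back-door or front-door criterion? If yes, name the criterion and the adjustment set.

P(K|do(Y)): backdoor, adjust for {F, N}.

desc(Y)\{Y}={D,K}; candidates ⊆ {B,C,F,N,S,Z}.
size 0: {}; under {} Y still reaches {B,C,F,K,N} ∋ K.
size 1: {B}, {C}, {F} …(+3); under {B} Y still reaches {C,F,K,N} ∋ K.
{F,N}: Y⊥K given {F,N} in G with Y→· removed — back-door holds.
P(K|do(Y)) = Σ_{F,N} P(K|Y,F,N)·P(F,N).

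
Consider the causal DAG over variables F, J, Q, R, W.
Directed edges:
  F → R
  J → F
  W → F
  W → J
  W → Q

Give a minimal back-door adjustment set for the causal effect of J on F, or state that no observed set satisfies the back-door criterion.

desc(J)\{J}={F,R}; candidates ⊆ {Q,W}.
size 0: {}; under {} J still reaches {F,Q,R,W} ∋ F.
{W}: J⊥F given {W} in G with J→· removed — back-door holds.

J→F: minimal back-door set {W}.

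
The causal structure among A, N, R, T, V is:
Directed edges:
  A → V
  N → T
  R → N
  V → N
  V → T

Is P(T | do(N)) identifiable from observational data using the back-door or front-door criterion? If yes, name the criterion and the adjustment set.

P(T|do(N)): backdoor, adjust for {V}.

desc(N)\{N}={T}; candidates ⊆ {A,R,V}.
size 0: {}; under {} N still reaches {A,R,T,V} ∋ T.
{V}: N⊥T given {V} in G with N→· removed — back-door holds.
P(T|do(N)) = Σ_{V} P(T|N,V)·P(V).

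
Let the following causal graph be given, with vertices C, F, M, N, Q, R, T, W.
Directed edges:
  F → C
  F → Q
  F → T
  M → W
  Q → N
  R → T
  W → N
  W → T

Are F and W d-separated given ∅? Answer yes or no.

Bayes-Ball from F | ∅ reaches {C,N,Q,T}.
W ∉ reach(F|∅) ⇒ F ⊥ W | ∅.

Yes — F ⊥ W | ∅.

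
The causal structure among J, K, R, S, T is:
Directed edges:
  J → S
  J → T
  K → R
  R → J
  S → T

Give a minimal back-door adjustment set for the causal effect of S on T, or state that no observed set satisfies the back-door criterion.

desc(S)\{S}={T}; candidates ⊆ {J,K,R}.
size 0: {}; under {} S still reaches {J,K,R,T} ∋ T.
{J}: S⊥T given {J} in G with S→· removed — back-door holds.

S→T: minimal back-door set {J}.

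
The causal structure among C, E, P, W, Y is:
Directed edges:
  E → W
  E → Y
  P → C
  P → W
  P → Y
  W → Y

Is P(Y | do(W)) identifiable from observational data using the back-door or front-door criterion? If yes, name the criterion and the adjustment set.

desc(W)\{W}={Y}; candidates ⊆ {C,E,P}.
size 0: {}; under {} W still reaches {C,E,P,Y} ∋ Y.
size 1: {C}, {E}, {P}; under {C} W still reaches {E,P,Y} ∋ Y.
{E,P}: W⊥Y given {E,P} in G with W→· removed — back-door holds.
P(Y|do(W)) = Σ_{E,P} P(Y|W,E,P)·P(E,P).

P(Y|do(W)): backdoor, adjust for {E, P}.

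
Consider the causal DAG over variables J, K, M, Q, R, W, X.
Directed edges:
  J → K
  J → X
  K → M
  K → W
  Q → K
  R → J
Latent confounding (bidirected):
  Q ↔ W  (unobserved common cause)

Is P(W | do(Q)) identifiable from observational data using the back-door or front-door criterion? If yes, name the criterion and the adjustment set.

desc(Q)\{Q}={K,M,W}; candidates ⊆ {J,R,X}.
Q↔W: latent back-door arc(s) into Q.
size 0: {}; under {} Q still reaches {W} ∋ W.
size 1: {J}, {R}, {X}; under {J} Q still reaches {W} ∋ W.
size 2: {J,R}, {J,X}, {R,X}; under {J,R} Q still reaches {W} ∋ W.
Q↔W cannot be blocked by any observed set — no back-door set.
{K}: (i) intercepts every directed Q→W path; (ii) no back-door Q→{K}; (iii) {Q} blocks every back-door {K}→W. Front-door holds.
P(W|do(Q)) = Σ_{K} P(K|Q) Σ_{Q'} P(W|K,Q')P(Q').

P(W|do(Q)): frontdoor, adjust for {K}.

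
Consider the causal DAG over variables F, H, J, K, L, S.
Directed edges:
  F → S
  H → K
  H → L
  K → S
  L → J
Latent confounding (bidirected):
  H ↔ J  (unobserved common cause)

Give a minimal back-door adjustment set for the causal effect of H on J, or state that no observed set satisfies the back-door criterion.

H→J: no observed back-door set.

desc(H)\{H}={J,K,L,S}; candidates ⊆ {F}.
H↔J: latent back-door arc(s) into H.
size 0: {}; under {} H still reaches {J} ∋ J.
size 1: {F}; under {F} H still reaches {J} ∋ J.
H↔J cannot be blocked by any observed set — no back-door set.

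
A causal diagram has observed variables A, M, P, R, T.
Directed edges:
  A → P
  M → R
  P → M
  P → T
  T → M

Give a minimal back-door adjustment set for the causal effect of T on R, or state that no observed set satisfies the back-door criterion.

T→R: minimal back-door set {P}.

desc(T)\{T}={M,R}; candidates ⊆ {A,P}.
size 0: {}; under {} T still reaches {A,M,P,R} ∋ R.
{P}: T⊥R given {P} in G with T→· removed — back-door holds.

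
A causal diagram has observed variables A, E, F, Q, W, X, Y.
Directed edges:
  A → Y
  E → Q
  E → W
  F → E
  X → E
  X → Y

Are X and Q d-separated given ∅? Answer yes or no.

No — X and Q are d-connected given ∅.

Bayes-Ball from X | ∅ reaches {E,Q,W,Y}.
Q ∈ reach(X|∅) ⇒ X ⊥̸ Q | ∅.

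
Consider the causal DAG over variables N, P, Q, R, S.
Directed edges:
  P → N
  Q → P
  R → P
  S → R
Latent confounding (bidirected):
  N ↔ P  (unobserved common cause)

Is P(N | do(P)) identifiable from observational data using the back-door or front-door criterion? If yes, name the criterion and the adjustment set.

desc(P)\{P}={N}; candidates ⊆ {Q,R,S}.
P↔N: latent back-door arc(s) into P.
size 0: {}; under {} P still reaches {N,Q,R,S} ∋ N.
size 1: {Q}, {R}, {S}; under {Q} P still reaches {N,R,S} ∋ N.
size 2: {Q,R}, {Q,S}, {R,S}; under {Q,R} P still reaches {N} ∋ N.
P↔N cannot be blocked by any observed set — no back-door set.
No mediator lies on a directed P→…→N path.
Neither criterion identifies P(N|do(P)) in this graph.

P(N|do(P)): not identifiable (no BD/FD set).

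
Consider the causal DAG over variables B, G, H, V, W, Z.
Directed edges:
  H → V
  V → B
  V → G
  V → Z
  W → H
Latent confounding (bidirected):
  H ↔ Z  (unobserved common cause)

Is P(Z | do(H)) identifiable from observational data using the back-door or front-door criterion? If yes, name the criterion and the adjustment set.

desc(H)\{H}={B,G,V,Z}; candidates ⊆ {W}.
H↔Z: latent back-door arc(s) into H.
size 0: {}; under {} H still reaches {W,Z} ∋ Z.
size 1: {W}; under {W} H still reaches {Z} ∋ Z.
H↔Z cannot be blocked by any observed set — no back-door set.
{V}: (i) intercepts every directed H→Z path; (ii) no back-door H→{V}; (iii) {H} blocks every back-door {V}→Z. Front-door holds.
P(Z|do(H)) = Σ_{V} P(V|H) Σ_{H'} P(Z|V,H')P(H').

P(Z|do(H)): frontdoor, adjust for {V}.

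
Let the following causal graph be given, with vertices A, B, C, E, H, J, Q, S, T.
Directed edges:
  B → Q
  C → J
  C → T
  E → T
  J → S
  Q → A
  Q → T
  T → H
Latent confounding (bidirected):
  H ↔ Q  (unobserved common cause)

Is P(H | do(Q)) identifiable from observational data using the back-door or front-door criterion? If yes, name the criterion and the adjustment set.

P(H|do(Q)): frontdoor, adjust for {T}.

desc(Q)\{Q}={A,H,T}; candidates ⊆ {B,C,E,J,S}.
Q↔H: latent back-door arc(s) into Q.
size 0: {}; under {} Q still reaches {B,H} ∋ H.
size 1: {B}, {C}, {E} …(+2); under {B} Q still reaches {H} ∋ H.
size 2: {B,C}, {B,E}, {B,J} …(+7); under {B,C} Q still reaches {H} ∋ H.
Q↔H cannot be blocked by any observed set — no back-door set.
{T}: (i) intercepts every directed Q→H path; (ii) no back-door Q→{T}; (iii) {Q} blocks every back-door {T}→H. Front-door holds.
P(H|do(Q)) = Σ_{T} P(T|Q) Σ_{Q'} P(H|T,Q')P(Q').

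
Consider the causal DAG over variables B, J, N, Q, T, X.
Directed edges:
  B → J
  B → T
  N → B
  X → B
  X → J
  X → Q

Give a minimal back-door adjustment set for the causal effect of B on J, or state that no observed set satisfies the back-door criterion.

B→J: minimal back-door set {X}.

desc(B)\{B}={J,T}; candidates ⊆ {N,Q,X}.
size 0: {}; under {} B still reaches {J,N,Q,X} ∋ J.
{X}: B⊥J given {X} in G with B→· removed — back-door holds.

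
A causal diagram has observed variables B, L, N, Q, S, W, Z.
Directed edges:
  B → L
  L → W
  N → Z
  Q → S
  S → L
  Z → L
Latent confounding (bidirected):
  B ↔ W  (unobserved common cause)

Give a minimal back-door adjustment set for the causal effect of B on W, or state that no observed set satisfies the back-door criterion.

B→W: no observed back-door set.

desc(B)\{B}={L,W}; candidates ⊆ {N,Q,S,Z}.
B↔W: latent back-door arc(s) into B.
size 0: {}; under {} B still reaches {W} ∋ W.
size 1: {N}, {Q}, {S} …(+1); under {N} B still reaches {W} ∋ W.
size 2: {N,Q}, {N,S}, {N,Z} …(+3); under {N,Q} B still reaches {W} ∋ W.
B↔W cannot be blocked by any observed set — no back-door set.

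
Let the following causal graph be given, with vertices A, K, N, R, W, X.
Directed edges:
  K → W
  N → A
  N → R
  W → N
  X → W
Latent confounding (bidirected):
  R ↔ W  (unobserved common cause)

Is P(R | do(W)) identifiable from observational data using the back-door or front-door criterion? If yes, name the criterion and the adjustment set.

P(R|do(W)): frontdoor, adjust for {N}.

desc(W)\{W}={A,N,R}; candidates ⊆ {K,X}.
W↔R: latent back-door arc(s) into W.
size 0: {}; under {} W still reaches {K,R,X} ∋ R.
size 1: {K}, {X}; under {K} W still reaches {R,X} ∋ R.
size 2: {K,X}; under {K,X} W still reaches {R} ∋ R.
W↔R cannot be blocked by any observed set — no back-door set.
{N}: (i) intercepts every directed W→R path; (ii) no back-door W→{N}; (iii) {W} blocks every back-door {N}→R. Front-door holds.
P(R|do(W)) = Σ_{N} P(N|W) Σ_{W'} P(R|N,W')P(W').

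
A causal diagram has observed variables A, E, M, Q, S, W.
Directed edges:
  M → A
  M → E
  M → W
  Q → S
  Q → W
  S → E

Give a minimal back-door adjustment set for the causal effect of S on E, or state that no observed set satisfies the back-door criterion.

S→E: minimal back-door set ∅.

desc(S)\{S}={E}; candidates ⊆ {A,M,Q,W}.
∅: S⊥E given ∅ in G with S→· removed — back-door holds.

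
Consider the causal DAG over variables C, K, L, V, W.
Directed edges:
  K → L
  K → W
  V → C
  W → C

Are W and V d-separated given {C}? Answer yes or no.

Bayes-Ball from W | {C} reaches {K,L,V}.
V ∈ reach(W|{C}) ⇒ W ⊥̸ V | {C}.

No — W and V are d-connected given {C}.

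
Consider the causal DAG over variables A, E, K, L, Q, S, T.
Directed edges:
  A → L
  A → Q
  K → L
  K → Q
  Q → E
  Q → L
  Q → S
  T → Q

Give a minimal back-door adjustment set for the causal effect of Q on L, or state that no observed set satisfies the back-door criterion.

desc(Q)\{Q}={E,L,S}; candidates ⊆ {A,K,T}.
size 0: {}; under {} Q still reaches {A,K,L,T} ∋ L.
size 1: {A}, {K}, {T}; under {A} Q still reaches {K,L,T} ∋ L.
{A,K}: Q⊥L given {A,K} in G with Q→· removed — back-door holds.

Q→L: minimal back-door set {A, K}.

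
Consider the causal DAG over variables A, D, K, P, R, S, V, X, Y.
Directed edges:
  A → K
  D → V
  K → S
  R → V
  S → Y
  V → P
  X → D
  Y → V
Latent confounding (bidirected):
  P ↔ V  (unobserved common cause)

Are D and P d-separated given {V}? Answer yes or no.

No — D and P are d-connected given {V}.

Bayes-Ball from D | {V} reaches {A,K,P,R,S,X,Y}.
P ∈ reach(D|{V}) ⇒ D ⊥̸ P | {V}.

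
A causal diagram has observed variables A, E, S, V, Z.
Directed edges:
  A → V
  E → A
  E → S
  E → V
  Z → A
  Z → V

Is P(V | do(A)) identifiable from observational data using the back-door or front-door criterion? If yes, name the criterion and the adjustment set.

desc(A)\{A}={V}; candidates ⊆ {E,S,Z}.
size 0: {}; under {} A still reaches {E,S,V,Z} ∋ V.
size 1: {E}, {S}, {Z}; under {E} A still reaches {V,Z} ∋ V.
{E,Z}: A⊥V given {E,Z} in G with A→· removed — back-door holds.
P(V|do(A)) = Σ_{E,Z} P(V|A,E,Z)·P(E,Z).

P(V|do(A)): backdoor, adjust for {E, Z}.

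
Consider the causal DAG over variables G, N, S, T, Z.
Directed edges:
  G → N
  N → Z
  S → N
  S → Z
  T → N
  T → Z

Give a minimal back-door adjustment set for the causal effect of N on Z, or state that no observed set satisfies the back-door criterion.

N→Z: minimal back-door set {S, T}.

desc(N)\{N}={Z}; candidates ⊆ {G,S,T}.
size 0: {}; under {} N still reaches {G,S,T,Z} ∋ Z.
size 1: {G}, {S}, {T}; under {G} N still reaches {S,T,Z} ∋ Z.
{S,T}: N⊥Z given {S,T} in G with N→· removed — back-door holds.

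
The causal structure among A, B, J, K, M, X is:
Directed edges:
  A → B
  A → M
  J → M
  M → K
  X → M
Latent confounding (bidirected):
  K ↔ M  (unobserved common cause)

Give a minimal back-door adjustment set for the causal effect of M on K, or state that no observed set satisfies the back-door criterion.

desc(M)\{M}={K}; candidates ⊆ {A,B,J,X}.
M↔K: latent back-door arc(s) into M.
size 0: {}; under {} M still reaches {A,B,J,K,X} ∋ K.
size 1: {A}, {B}, {J} …(+1); under {A} M still reaches {J,K,X} ∋ K.
size 2: {A,B}, {A,J}, {A,X} …(+3); under {A,B} M still reaches {J,K,X} ∋ K.
M↔K cannot be blocked by any observed set — no back-door set.

M→K: no observed back-door set.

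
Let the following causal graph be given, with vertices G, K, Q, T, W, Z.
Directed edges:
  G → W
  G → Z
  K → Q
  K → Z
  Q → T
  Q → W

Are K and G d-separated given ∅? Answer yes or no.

Yes — K ⊥ G | ∅.

Bayes-Ball from K | ∅ reaches {Q,T,W,Z}.
G ∉ reach(K|∅) ⇒ K ⊥ G | ∅.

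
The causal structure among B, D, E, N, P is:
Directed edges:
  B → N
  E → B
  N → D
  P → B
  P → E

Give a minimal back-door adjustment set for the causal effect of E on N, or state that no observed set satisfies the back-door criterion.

E→N: minimal back-door set {P}.

desc(E)\{E}={B,D,N}; candidates ⊆ {P}.
size 0: {}; under {} E still reaches {B,D,N,P} ∋ N.
{P}: E⊥N given {P} in G with E→· removed — back-door holds.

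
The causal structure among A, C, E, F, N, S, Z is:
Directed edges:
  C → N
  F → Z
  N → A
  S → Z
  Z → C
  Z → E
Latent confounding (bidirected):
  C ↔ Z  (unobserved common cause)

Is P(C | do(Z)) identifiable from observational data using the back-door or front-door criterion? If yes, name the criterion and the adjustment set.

P(C|do(Z)): not identifiable (no BD/FD set).

desc(Z)\{Z}={A,C,E,N}; candidates ⊆ {F,S}.
Z↔C: latent back-door arc(s) into Z.
size 0: {}; under {} Z still reaches {A,C,F,N,S} ∋ C.
size 1: {F}, {S}; under {F} Z still reaches {A,C,N,S} ∋ C.
size 2: {F,S}; under {F,S} Z still reaches {A,C,N} ∋ C.
Z↔C cannot be blocked by any observed set — no back-door set.
No mediator lies on a directed Z→…→C path.
Neither criterion identifies P(C|do(Z)) in this graph.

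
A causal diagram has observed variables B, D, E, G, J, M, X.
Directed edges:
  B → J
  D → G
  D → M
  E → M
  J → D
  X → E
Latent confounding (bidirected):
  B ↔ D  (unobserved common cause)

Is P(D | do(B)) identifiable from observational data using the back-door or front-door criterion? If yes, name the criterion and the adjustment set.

P(D|do(B)): frontdoor, adjust for {J}.

desc(B)\{B}={D,G,J,M}; candidates ⊆ {E,X}.
B↔D: latent back-door arc(s) into B.
size 0: {}; under {} B still reaches {D,G,M} ∋ D.
size 1: {E}, {X}; under {E} B still reaches {D,G,M} ∋ D.
size 2: {E,X}; under {E,X} B still reaches {D,G,M} ∋ D.
B↔D cannot be blocked by any observed set — no back-door set.
{J}: (i) intercepts every directed B→D path; (ii) no back-door B→{J}; (iii) {B} blocks every back-door {J}→D. Front-door holds.
P(D|do(B)) = Σ_{J} P(J|B) Σ_{B'} P(D|J,B')P(B').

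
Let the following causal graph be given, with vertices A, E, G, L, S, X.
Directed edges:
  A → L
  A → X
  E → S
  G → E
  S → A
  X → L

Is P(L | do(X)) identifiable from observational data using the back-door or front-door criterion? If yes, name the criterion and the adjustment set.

desc(X)\{X}={L}; candidates ⊆ {A,E,G,S}.
size 0: {}; under {} X still reaches {A,E,G,L,S} ∋ L.
{A}: X⊥L given {A} in G with X→· removed — back-door holds.
P(L|do(X)) = Σ_{A} P(L|X,A)·P(A).

P(L|do(X)): backdoor, adjust for {A}.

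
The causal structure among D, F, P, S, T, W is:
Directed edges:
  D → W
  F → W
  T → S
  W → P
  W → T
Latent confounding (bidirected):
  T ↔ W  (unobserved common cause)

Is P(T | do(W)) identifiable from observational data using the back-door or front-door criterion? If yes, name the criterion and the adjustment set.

desc(W)\{W}={P,S,T}; candidates ⊆ {D,F}.
W↔T: latent back-door arc(s) into W.
size 0: {}; under {} W still reaches {D,F,S,T} ∋ T.
size 1: {D}, {F}; under {D} W still reaches {F,S,T} ∋ T.
size 2: {D,F}; under {D,F} W still reaches {S,T} ∋ T.
W↔T cannot be blocked by any observed set — no back-door set.
No mediator lies on a directed W→…→T path.
Neither criterion identifies P(T|do(W)) in this graph.

P(T|do(W)): not identifiable (no BD/FD set).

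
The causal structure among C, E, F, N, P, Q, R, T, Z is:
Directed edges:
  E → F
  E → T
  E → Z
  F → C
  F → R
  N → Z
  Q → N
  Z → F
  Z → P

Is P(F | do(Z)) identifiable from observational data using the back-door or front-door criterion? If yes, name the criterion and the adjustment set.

desc(Z)\{Z}={C,F,P,R}; candidates ⊆ {E,N,Q,T}.
size 0: {}; under {} Z still reaches {C,E,F,N,Q,R,T} ∋ F.
{E}: Z⊥F given {E} in G with Z→· removed — back-door holds.
P(F|do(Z)) = Σ_{E} P(F|Z,E)·P(E).

P(F|do(Z)): backdoor, adjust for {E}.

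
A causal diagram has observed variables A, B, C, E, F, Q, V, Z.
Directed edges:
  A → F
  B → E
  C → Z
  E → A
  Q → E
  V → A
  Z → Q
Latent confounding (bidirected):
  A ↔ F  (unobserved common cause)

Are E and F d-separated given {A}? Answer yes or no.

Bayes-Ball from E | {A} reaches {B,C,F,Q,V,Z}.
F ∈ reach(E|{A}) ⇒ E ⊥̸ F | {A}.

No — E and F are d-connected given {A}.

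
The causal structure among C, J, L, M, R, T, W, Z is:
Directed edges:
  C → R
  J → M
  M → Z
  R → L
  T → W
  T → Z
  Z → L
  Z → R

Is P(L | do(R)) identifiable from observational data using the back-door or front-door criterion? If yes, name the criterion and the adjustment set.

desc(R)\{R}={L}; candidates ⊆ {C,J,M,T,W,Z}.
size 0: {}; under {} R still reaches {C,J,L,M,T,W,Z} ∋ L.
{Z}: R⊥L given {Z} in G with R→· removed — back-door holds.
P(L|do(R)) = Σ_{Z} P(L|R,Z)·P(Z).

P(L|do(R)): backdoor, adjust for {Z}.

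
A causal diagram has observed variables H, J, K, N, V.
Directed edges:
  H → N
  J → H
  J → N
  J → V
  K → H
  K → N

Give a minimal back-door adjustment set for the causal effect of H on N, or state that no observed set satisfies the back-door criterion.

desc(H)\{H}={N}; candidates ⊆ {J,K,V}.
size 0: {}; under {} H still reaches {J,K,N,V} ∋ N.
size 1: {J}, {K}, {V}; under {J} H still reaches {K,N} ∋ N.
{J,K}: H⊥N given {J,K} in G with H→· removed — back-door holds.

H→N: minimal back-door set {J, K}.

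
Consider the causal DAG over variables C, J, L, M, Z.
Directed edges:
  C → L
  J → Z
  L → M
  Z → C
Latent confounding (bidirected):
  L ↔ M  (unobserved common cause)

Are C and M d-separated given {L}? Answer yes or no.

No — C and M are d-connected given {L}.

Bayes-Ball from C | {L} reaches {J,M,Z}.
M ∈ reach(C|{L}) ⇒ C ⊥̸ M | {L}.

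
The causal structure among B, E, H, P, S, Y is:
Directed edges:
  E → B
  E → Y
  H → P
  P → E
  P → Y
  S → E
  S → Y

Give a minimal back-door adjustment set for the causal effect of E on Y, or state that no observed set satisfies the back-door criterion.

desc(E)\{E}={B,Y}; candidates ⊆ {H,P,S}.
size 0: {}; under {} E still reaches {H,P,S,Y} ∋ Y.
size 1: {H}, {P}, {S}; under {H} E still reaches {P,S,Y} ∋ Y.
{P,S}: E⊥Y given {P,S} in G with E→· removed — back-door holds.

E→Y: minimal back-door set {P, S}.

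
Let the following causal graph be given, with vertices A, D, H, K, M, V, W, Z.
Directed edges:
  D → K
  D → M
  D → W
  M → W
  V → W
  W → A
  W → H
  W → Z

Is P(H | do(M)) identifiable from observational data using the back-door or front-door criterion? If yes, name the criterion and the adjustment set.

P(H|do(M)): backdoor, adjust for {D}.

desc(M)\{M}={A,H,W,Z}; candidates ⊆ {D,K,V}.
size 0: {}; under {} M still reaches {A,D,H,K,W,Z} ∋ H.
{D}: M⊥H given {D} in G with M→· removed — back-door holds.
P(H|do(M)) = Σ_{D} P(H|M,D)·P(D).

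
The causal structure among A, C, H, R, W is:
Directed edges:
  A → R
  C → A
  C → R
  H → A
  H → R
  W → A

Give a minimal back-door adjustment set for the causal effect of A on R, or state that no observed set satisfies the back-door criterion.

desc(A)\{A}={R}; candidates ⊆ {C,H,W}.
size 0: {}; under {} A still reaches {C,H,R,W} ∋ R.
size 1: {C}, {H}, {W}; under {C} A still reaches {H,R,W} ∋ R.
{C,H}: A⊥R given {C,H} in G with A→· removed — back-door holds.

A→R: minimal back-door set {C, H}.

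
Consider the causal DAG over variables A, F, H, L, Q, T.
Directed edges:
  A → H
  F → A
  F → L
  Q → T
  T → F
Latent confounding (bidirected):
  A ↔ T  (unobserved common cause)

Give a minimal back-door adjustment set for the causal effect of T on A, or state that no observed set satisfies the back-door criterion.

desc(T)\{T}={A,F,H,L}; candidates ⊆ {Q}.
T↔A: latent back-door arc(s) into T.
size 0: {}; under {} T still reaches {A,H,Q} ∋ A.
size 1: {Q}; under {Q} T still reaches {A,H} ∋ A.
T↔A cannot be blocked by any observed set — no back-door set.

T→A: no observed back-door set.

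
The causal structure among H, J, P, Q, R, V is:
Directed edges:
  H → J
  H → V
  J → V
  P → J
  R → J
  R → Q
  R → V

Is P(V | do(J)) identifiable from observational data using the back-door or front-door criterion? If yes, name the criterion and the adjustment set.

desc(J)\{J}={V}; candidates ⊆ {H,P,Q,R}.
size 0: {}; under {} J still reaches {H,P,Q,R,V} ∋ V.
size 1: {H}, {P}, {Q} …(+1); under {H} J still reaches {P,Q,R,V} ∋ V.
{H,R}: J⊥V given {H,R} in G with J→· removed — back-door holds.
P(V|do(J)) = Σ_{H,R} P(V|J,H,R)·P(H,R).

P(V|do(J)): backdoor, adjust for {H, R}.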